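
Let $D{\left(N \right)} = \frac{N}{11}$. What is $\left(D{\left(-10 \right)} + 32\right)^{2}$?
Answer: $\frac{116964}{121} \approx 966.64$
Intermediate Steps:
$D{\left(N \right)} = \frac{N}{11}$ ($D{\left(N \right)} = N \frac{1}{11} = \frac{N}{11}$)
$\left(D{\left(-10 \right)} + 32\right)^{2} = \left(\frac{1}{11} \left(-10\right) + 32\right)^{2} = \left(- \frac{10}{11} + 32\right)^{2} = \left(\frac{342}{11}\right)^{2} = \frac{116964}{121}$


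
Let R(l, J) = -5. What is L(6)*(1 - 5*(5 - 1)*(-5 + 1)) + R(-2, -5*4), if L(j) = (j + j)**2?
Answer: 11659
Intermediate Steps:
L(j) = 4*j**2 (L(j) = (2*j)**2 = 4*j**2)
L(6)*(1 - 5*(5 - 1)*(-5 + 1)) + R(-2, -5*4) = (4*6**2)*(1 - 5*(5 - 1)*(-5 + 1)) - 5 = (4*36)*(1 - 20*(-4)) - 5 = 144*(1 - 5*(-16)) - 5 = 144*(1 + 80) - 5 = 144*81 - 5 = 11664 - 5 = 11659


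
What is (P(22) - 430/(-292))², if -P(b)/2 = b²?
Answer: 19912878769/21316 ≈ 9.3418e+5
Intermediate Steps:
P(b) = -2*b²
(P(22) - 430/(-292))² = (-2*22² - 430/(-292))² = (-2*484 - 430*(-1/292))² = (-968 + 215/146)² = (-141113/146)² = 19912878769/21316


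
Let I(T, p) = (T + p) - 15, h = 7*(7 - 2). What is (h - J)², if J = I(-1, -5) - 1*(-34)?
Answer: 484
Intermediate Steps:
h = 35 (h = 7*5 = 35)
I(T, p) = -15 + T + p
J = 13 (J = (-15 - 1 - 5) - 1*(-34) = -21 + 34 = 13)
(h - J)² = (35 - 1*13)² = (35 - 13)² = 22² = 484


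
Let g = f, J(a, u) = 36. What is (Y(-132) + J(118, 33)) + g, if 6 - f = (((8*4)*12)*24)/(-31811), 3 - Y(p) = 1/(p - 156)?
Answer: 414956579/9161568 ≈ 45.293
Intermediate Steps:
Y(p) = 3 - 1/(-156 + p) (Y(p) = 3 - 1/(p - 156) = 3 - 1/(-156 + p))
f = 200082/31811 (f = 6 - ((8*4)*12)*24/(-31811) = 6 - (32*12)*24*(-1)/31811 = 6 - 384*24*(-1)/31811 = 6 - 9216*(-1)/31811 = 6 - 1*(-9216/31811) = 6 + 9216/31811 = 200082/31811 ≈ 6.2897)
g = 200082/31811 ≈ 6.2897
(Y(-132) + J(118, 33)) + g = ((-469 + 3*(-132))/(-156 - 132) + 36) + 200082/31811 = ((-469 - 396)/(-288) + 36) + 200082/31811 = (-1/288*(-865) + 36) + 200082/31811 = (865/288 + 36) + 200082/31811 = 11233/288 + 200082/31811 = 414956579/9161568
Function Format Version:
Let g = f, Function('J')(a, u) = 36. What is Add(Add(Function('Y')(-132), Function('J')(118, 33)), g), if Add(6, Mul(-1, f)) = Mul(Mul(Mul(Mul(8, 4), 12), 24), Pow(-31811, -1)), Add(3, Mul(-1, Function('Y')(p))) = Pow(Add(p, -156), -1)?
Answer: Rational(414956579, 9161568) ≈ 45.293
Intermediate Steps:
Function('Y')(p) = Add(3, Mul(-1, Pow(Add(-156, p), -1))) (Function('Y')(p) = Add(3, Mul(-1, Pow(Add(p, -156), -1))) = Add(3, Mul(-1, Pow(Add(-156, p), -1))))
f = Rational(200082, 31811) (f = Add(6, Mul(-1, Mul(Mul(Mul(Mul(8, 4), 12), 24), Pow(-31811, -1)))) = Add(6, Mul(-1, Mul(Mul(Mul(32, 12), 24), Rational(-1, 31811)))) = Add(6, Mul(-1, Mul(Mul(384, 24), Rational(-1, 31811)))) = Add(6, Mul(-1, Mul(9216, Rational(-1, 31811)))) = Add(6, Mul(-1, Rational(-9216, 31811))) = Add(6, Rational(9216, 31811)) = Rational(200082, 31811) ≈ 6.2897)
g = Rational(200082, 31811) ≈ 6.2897
Add(Add(Function('Y')(-132), Function('J')(118, 33)), g) = Add(Add(Mul(Pow(Add(-156, -132), -1), Add(-469, Mul(3, -132))), 36), Rational(200082, 31811)) = Add(Add(Mul(Pow(-288, -1), Add(-469, -396)), 36), Rational(200082, 31811)) = Add(Add(Mul(Rational(-1, 288), -865), 36), Rational(200082, 31811)) = Add(Add(Rational(865, 288), 36), Rational(200082, 31811)) = Add(Rational(11233, 288), Rational(200082, 31811)) = Rational(414956579, 9161568)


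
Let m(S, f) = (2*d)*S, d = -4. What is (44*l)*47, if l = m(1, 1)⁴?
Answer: 8470528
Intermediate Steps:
m(S, f) = -8*S (m(S, f) = (2*(-4))*S = -8*S)
l = 4096 (l = (-8*1)⁴ = (-8)⁴ = 4096)
(44*l)*47 = (44*4096)*47 = 180224*47 = 8470528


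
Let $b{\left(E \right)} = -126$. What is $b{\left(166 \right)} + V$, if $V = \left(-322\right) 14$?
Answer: $-4634$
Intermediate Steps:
$V = -4508$
$b{\left(166 \right)} + V = -126 - 4508 = -4634$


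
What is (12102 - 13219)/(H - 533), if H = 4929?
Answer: -1117/4396 ≈ -0.25409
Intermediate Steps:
(12102 - 13219)/(H - 533) = (12102 - 13219)/(4929 - 533) = -1117/4396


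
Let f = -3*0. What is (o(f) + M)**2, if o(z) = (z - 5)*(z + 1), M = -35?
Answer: 1600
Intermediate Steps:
f = 0
o(z) = (1 + z)*(-5 + z) (o(z) = (-5 + z)*(1 + z) = (1 + z)*(-5 + z))
(o(f) + M)**2 = ((-5 + 0**2 - 4*0) - 35)**2 = ((-5 + 0 + 0) - 35)**2 = (-5 - 35)**2 = (-40)**2 = 1600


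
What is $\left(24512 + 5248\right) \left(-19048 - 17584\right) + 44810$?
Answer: $-1090123510$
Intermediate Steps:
$\left(24512 + 5248\right) \left(-19048 - 17584\right) + 44810 = 29760 \left(-36632\right) + 44810 = -1090168320 + 44810 = -1090123510$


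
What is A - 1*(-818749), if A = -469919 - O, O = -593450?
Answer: 942280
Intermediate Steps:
A = 123531 (A = -469919 - 1*(-593450) = -469919 + 593450 = 123531)
A - 1*(-818749) = 123531 - 1*(-818749) = 123531 + 818749 = 942280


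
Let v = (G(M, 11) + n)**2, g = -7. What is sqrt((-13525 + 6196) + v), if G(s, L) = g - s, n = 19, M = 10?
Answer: 5*I*sqrt(293) ≈ 85.586*I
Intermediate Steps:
G(s, L) = -7 - s
v = 4 (v = ((-7 - 1*10) + 19)**2 = ((-7 - 10) + 19)**2 = (-17 + 19)**2 = 2**2 = 4)
sqrt((-13525 + 6196) + v) = sqrt((-13525 + 6196) + 4) = sqrt(-7329 + 4) = sqrt(-7325) = 5*I*sqrt(293)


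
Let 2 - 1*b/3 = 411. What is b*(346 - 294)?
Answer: -63804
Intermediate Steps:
b = -1227 (b = 6 - 3*411 = 6 - 1233 = -1227)
b*(346 - 294) = -1227*(346 - 294) = -1227*52 = -63804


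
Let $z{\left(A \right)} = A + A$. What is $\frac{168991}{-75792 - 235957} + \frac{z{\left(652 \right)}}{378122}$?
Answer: $- \frac{31746347103}{58939577689} \approx -0.53863$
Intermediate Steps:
$z{\left(A \right)} = 2 A$
$\frac{168991}{-75792 - 235957} + \frac{z{\left(652 \right)}}{378122} = \frac{168991}{-75792 - 235957} + \frac{2 \cdot 652}{378122} = \frac{168991}{-75792 - 235957} + 1304 \cdot \frac{1}{378122} = \frac{168991}{-311749} + \frac{652}{189061} = 168991 \left(- \frac{1}{311749}\right) + \frac{652}{189061} = - \frac{168991}{311749} + \frac{652}{189061} = - \frac{31746347103}{58939577689}$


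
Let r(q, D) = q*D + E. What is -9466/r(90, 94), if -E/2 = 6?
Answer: -4733/4224 ≈ -1.1205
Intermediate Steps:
E = -12 (E = -2*6 = -12)
r(q, D) = -12 + D*q (r(q, D) = q*D - 12 = D*q - 12 = -12 + D*q)
-9466/r(90, 94) = -9466/(-12 + 94*90) = -9466/(-12 + 8460) = -9466/8448 = -9466*1/8448 = -4733/4224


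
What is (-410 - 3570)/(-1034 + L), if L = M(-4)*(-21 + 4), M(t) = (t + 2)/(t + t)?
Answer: 15920/4153 ≈ 3.8334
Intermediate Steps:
M(t) = (2 + t)/(2*t) (M(t) = (2 + t)/((2*t)) = (2 + t)*(1/(2*t)) = (2 + t)/(2*t))
L = -17/4 (L = ((½)*(2 - 4)/(-4))*(-21 + 4) = ((½)*(-¼)*(-2))*(-17) = (¼)*(-17) = -17/4 ≈ -4.2500)
(-410 - 3570)/(-1034 + L) = (-410 - 3570)/(-1034 - 17/4) = -3980/(-4153/4) = -3980*(-4/4153) = 15920/4153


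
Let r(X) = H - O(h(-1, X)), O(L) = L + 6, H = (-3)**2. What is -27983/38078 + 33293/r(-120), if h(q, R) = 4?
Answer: -1267758837/38078 ≈ -33294.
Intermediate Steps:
H = 9
O(L) = 6 + L
r(X) = -1 (r(X) = 9 - (6 + 4) = 9 - 1*10 = 9 - 10 = -1)
-27983/38078 + 33293/r(-120) = -27983/38078 + 33293/(-1) = -27983*1/38078 + 33293*(-1) = -27983/38078 - 33293 = -1267758837/38078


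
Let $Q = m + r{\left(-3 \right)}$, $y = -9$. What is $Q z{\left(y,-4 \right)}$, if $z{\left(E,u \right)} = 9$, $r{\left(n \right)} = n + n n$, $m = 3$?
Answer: $81$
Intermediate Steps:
$r{\left(n \right)} = n + n^{2}$
$Q = 9$ ($Q = 3 - 3 \left(1 - 3\right) = 3 - -6 = 3 + 6 = 9$)
$Q z{\left(y,-4 \right)} = 9 \cdot 9 = 81$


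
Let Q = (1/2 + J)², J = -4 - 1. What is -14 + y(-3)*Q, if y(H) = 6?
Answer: 215/2 ≈ 107.50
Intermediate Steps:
J = -5
Q = 81/4 (Q = (1/2 - 5)² = (½ - 5)² = (-9/2)² = 81/4 ≈ 20.250)
-14 + y(-3)*Q = -14 + 6*(81/4) = -14 + 243/2 = 215/2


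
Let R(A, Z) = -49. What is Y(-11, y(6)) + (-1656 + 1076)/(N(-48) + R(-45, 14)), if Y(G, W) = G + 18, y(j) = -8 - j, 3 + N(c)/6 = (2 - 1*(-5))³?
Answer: 13357/1991 ≈ 6.7087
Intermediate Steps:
N(c) = 2040 (N(c) = -18 + 6*(2 - 1*(-5))³ = -18 + 6*(2 + 5)³ = -18 + 6*7³ = -18 + 6*343 = -18 + 2058 = 2040)
Y(G, W) = 18 + G
Y(-11, y(6)) + (-1656 + 1076)/(N(-48) + R(-45, 14)) = (18 - 11) + (-1656 + 1076)/(2040 - 49) = 7 - 580/1991 = 13357/1991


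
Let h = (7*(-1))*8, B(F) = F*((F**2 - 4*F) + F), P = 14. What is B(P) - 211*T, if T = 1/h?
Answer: 120947/56 ≈ 2159.8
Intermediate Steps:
B(F) = F*(F**2 - 3*F)
h = -56 (h = -7*8 = -56)
T = -1/56 (T = 1/(-56) = -1/56 ≈ -0.017857)
B(P) - 211*T = 14**2*(-3 + 14) - 211*(-1/56) = 196*11 + 211/56 = 2156 + 211/56 = 120947/56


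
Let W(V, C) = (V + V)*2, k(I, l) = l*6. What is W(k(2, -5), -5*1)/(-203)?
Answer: 120/203 ≈ 0.59113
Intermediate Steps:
k(I, l) = 6*l
W(V, C) = 4*V (W(V, C) = (2*V)*2 = 4*V)
W(k(2, -5), -5*1)/(-203) = (4*(6*(-5)))/(-203) = (4*(-30))*(-1/203) = -120*(-1/203) = 120/203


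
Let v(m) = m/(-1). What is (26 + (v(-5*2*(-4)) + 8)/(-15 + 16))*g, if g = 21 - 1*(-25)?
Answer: -276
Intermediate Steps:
g = 46 (g = 21 + 25 = 46)
v(m) = -m (v(m) = m*(-1) = -m)
(26 + (v(-5*2*(-4)) + 8)/(-15 + 16))*g = (26 + (-(-5*2)*(-4) + 8)/(-15 + 16))*46 = (26 + (-(-10)*(-4) + 8)/1)*46 = (26 + (-1*40 + 8)*1)*46 = (26 + (-40 + 8)*1)*46 = (26 - 32*1)*46 = (26 - 32)*46 = -6*46 = -276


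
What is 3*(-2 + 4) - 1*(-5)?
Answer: 11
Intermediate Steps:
3*(-2 + 4) - 1*(-5) = 3*2 + 5 = 6 + 5 = 11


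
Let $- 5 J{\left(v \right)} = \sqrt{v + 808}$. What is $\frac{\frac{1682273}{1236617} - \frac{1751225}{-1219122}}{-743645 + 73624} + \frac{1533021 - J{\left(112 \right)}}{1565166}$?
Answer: $\frac{129043401686194287429674}{131749797048228714782097} + \frac{\sqrt{230}}{3912915} \approx 0.97946$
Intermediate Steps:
$J{\left(v \right)} = - \frac{\sqrt{808 + v}}{5}$ ($J{\left(v \right)} = - \frac{\sqrt{v + 808}}{5} = - \frac{\sqrt{808 + v}}{5}$)
$\frac{\frac{1682273}{1236617} - \frac{1751225}{-1219122}}{-743645 + 73624} + \frac{1533021 - J{\left(112 \right)}}{1565166} = \frac{\frac{1682273}{1236617} - \frac{1751225}{-1219122}}{-743645 + 73624} + \frac{1533021 - - \frac{\sqrt{808 + 112}}{5}}{1565166} = \frac{1682273 \cdot \frac{1}{1236617} - - \frac{1751225}{1219122}}{-670021} + \left(1533021 - - \frac{\sqrt{920}}{5}\right) \frac{1}{1565166} = \left(\frac{1682273}{1236617} + \frac{1751225}{1219122}\right) \left(- \frac{1}{670021}\right) + \left(1533021 - - \frac{2 \sqrt{230}}{5}\right) \frac{1}{1565166} = \frac{4216490630131}{1507586990274} \left(- \frac{1}{670021}\right) + \left(1533021 - - \frac{2 \sqrt{230}}{5}\right) \frac{1}{1565166} = - \frac{4216490630131}{1010114942810375754} + \left(1533021 + \frac{2 \sqrt{230}}{5}\right) \frac{1}{1565166} = - \frac{4216490630131}{1010114942810375754} + \left(\frac{511007}{521722} + \frac{\sqrt{230}}{3912915}\right) = \frac{129043401686194287429674}{131749797048228714782097} + \frac{\sqrt{230}}{3912915}$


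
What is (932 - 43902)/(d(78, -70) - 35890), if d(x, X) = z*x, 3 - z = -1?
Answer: 21485/17789 ≈ 1.2078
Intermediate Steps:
z = 4 (z = 3 - 1*(-1) = 3 + 1 = 4)
d(x, X) = 4*x
(932 - 43902)/(d(78, -70) - 35890) = (932 - 43902)/(4*78 - 35890) = -42970/(312 - 35890) = -42970/(-35578) = -42970*(-1/35578) = 21485/17789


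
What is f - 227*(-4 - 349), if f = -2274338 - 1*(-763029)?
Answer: -1431178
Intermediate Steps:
f = -1511309 (f = -2274338 + 763029 = -1511309)
f - 227*(-4 - 349) = -1511309 - 227*(-4 - 349) = -1511309 - 227*(-353) = -1511309 - 1*(-80131) = -1511309 + 80131 = -1431178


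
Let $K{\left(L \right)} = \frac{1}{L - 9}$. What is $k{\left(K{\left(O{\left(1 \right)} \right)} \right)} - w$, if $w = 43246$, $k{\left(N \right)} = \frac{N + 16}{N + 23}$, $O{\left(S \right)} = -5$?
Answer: $- \frac{13881743}{321} \approx -43245.0$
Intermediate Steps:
$K{\left(L \right)} = \frac{1}{-9 + L}$
$k{\left(N \right)} = \frac{16 + N}{23 + N}$
$k{\left(K{\left(O{\left(1 \right)} \right)} \right)} - w = \frac{16 + \frac{1}{-9 - 5}}{23 + \frac{1}{-9 - 5}} - 43246 = \frac{16 + \frac{1}{-14}}{23 + \frac{1}{-14}} - 43246 = \frac{16 - \frac{1}{14}}{23 - \frac{1}{14}} - 43246 = \frac{1}{\frac{321}{14}} \cdot \frac{223}{14} - 43246 = \frac{14}{321} \cdot \frac{223}{14} - 43246 = \frac{223}{321} - 43246 = - \frac{13881743}{321}$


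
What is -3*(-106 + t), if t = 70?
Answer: 108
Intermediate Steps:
-3*(-106 + t) = -3*(-106 + 70) = -3*(-36) = 108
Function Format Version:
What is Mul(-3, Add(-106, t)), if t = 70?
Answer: 108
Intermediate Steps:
Mul(-3, Add(-106, t)) = Mul(-3, Add(-106, 70)) = Mul(-3, -36) = 108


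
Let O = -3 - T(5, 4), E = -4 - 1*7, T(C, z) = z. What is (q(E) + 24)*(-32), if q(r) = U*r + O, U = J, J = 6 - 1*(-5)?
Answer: 3328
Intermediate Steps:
J = 11 (J = 6 + 5 = 11)
U = 11
E = -11 (E = -4 - 7 = -11)
O = -7 (O = -3 - 1*4 = -3 - 4 = -7)
q(r) = -7 + 11*r (q(r) = 11*r - 7 = -7 + 11*r)
(q(E) + 24)*(-32) = ((-7 + 11*(-11)) + 24)*(-32) = ((-7 - 121) + 24)*(-32) = (-128 + 24)*(-32) = -104*(-32) = 3328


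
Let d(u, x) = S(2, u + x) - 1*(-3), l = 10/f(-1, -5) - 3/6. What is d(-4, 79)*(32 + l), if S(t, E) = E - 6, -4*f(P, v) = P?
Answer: 5148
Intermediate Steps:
f(P, v) = -P/4
S(t, E) = -6 + E
l = 79/2 (l = 10/((-1/4*(-1))) - 3/6 = 10/(1/4) - 3*1/6 = 10*4 - 1/2 = 40 - 1/2 = 79/2 ≈ 39.500)
d(u, x) = -3 + u + x (d(u, x) = (-6 + (u + x)) - 1*(-3) = (-6 + u + x) + 3 = -3 + u + x)
d(-4, 79)*(32 + l) = (-3 - 4 + 79)*(32 + 79/2) = 72*(143/2) = 5148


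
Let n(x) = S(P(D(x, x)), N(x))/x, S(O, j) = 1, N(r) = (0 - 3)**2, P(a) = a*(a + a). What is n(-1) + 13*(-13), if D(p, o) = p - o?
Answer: -170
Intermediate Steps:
P(a) = 2*a**2 (P(a) = a*(2*a) = 2*a**2)
N(r) = 9 (N(r) = (-3)**2 = 9)
n(x) = 1/x
n(-1) + 13*(-13) = 1/(-1) + 13*(-13) = -1 - 169 = -170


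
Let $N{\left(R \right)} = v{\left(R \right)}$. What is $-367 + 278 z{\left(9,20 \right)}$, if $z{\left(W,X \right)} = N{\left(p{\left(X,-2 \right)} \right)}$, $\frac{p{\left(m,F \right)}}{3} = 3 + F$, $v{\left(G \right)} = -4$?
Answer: $-1479$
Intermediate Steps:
$p{\left(m,F \right)} = 9 + 3 F$ ($p{\left(m,F \right)} = 3 \left(3 + F\right) = 9 + 3 F$)
$N{\left(R \right)} = -4$
$z{\left(W,X \right)} = -4$
$-367 + 278 z{\left(9,20 \right)} = -367 + 278 \left(-4\right) = -367 - 1112 = -1479$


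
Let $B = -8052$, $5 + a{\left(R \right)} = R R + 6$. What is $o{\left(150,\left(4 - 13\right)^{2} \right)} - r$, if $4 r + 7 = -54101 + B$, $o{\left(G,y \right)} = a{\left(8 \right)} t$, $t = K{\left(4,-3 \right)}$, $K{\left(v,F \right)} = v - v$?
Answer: $15540$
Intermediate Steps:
$a{\left(R \right)} = 1 + R^{2}$ ($a{\left(R \right)} = -5 + \left(R R + 6\right) = -5 + \left(R^{2} + 6\right) = -5 + \left(6 + R^{2}\right) = 1 + R^{2}$)
$K{\left(v,F \right)} = 0$
$t = 0$
$o{\left(G,y \right)} = 0$ ($o{\left(G,y \right)} = \left(1 + 8^{2}\right) 0 = \left(1 + 64\right) 0 = 65 \cdot 0 = 0$)
$r = -15540$ ($r = - \frac{7}{4} + \frac{-54101 - 8052}{4} = - \frac{7}{4} + \frac{1}{4} \left(-62153\right) = - \frac{7}{4} - \frac{62153}{4} = -15540$)
$o{\left(150,\left(4 - 13\right)^{2} \right)} - r = 0 - -15540 = 0 + 15540 = 15540$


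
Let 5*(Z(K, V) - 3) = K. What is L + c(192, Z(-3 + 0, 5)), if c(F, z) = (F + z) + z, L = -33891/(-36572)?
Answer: 36156303/182860 ≈ 197.73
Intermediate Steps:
Z(K, V) = 3 + K/5
L = 33891/36572 (L = -33891*(-1/36572) = 33891/36572 ≈ 0.92669)
c(F, z) = F + 2*z
L + c(192, Z(-3 + 0, 5)) = 33891/36572 + (192 + 2*(3 + (-3 + 0)/5)) = 33891/36572 + (192 + 2*(3 + (⅕)*(-3))) = 33891/36572 + (192 + 2*(3 - ⅗)) = 33891/36572 + (192 + 2*(12/5)) = 33891/36572 + (192 + 24/5) = 33891/36572 + 984/5 = 36156303/182860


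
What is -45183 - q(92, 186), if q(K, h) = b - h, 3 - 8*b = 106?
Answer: -359873/8 ≈ -44984.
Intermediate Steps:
b = -103/8 (b = 3/8 - ⅛*106 = 3/8 - 53/4 = -103/8 ≈ -12.875)
q(K, h) = -103/8 - h
-45183 - q(92, 186) = -45183 - (-103/8 - 1*186) = -45183 - (-103/8 - 186) = -45183 - 1*(-1591/8) = -45183 + 1591/8 = -359873/8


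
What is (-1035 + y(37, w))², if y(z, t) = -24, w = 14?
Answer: 1121481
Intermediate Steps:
(-1035 + y(37, w))² = (-1035 - 24)² = (-1059)² = 1121481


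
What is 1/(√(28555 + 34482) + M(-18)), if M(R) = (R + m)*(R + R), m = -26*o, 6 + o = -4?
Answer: -8712/75835907 - 13*√373/75835907 ≈ -0.00011819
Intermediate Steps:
o = -10 (o = -6 - 4 = -10)
m = 260 (m = -26*(-10) = 260)
M(R) = 2*R*(260 + R) (M(R) = (R + 260)*(R + R) = (260 + R)*(2*R) = 2*R*(260 + R))
1/(√(28555 + 34482) + M(-18)) = 1/(√(28555 + 34482) + 2*(-18)*(260 - 18)) = 1/(√63037 + 2*(-18)*242) = 1/(13*√373 - 8712) = 1/(-8712 + 13*√373)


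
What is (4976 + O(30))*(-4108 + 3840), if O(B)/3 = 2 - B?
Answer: -1311056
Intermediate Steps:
O(B) = 6 - 3*B (O(B) = 3*(2 - B) = 6 - 3*B)
(4976 + O(30))*(-4108 + 3840) = (4976 + (6 - 3*30))*(-4108 + 3840) = (4976 + (6 - 90))*(-268) = (4976 - 84)*(-268) = 4892*(-268) = -1311056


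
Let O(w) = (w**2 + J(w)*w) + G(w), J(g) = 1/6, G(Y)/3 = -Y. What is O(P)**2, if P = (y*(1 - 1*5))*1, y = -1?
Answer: 196/9 ≈ 21.778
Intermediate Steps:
G(Y) = -3*Y (G(Y) = 3*(-Y) = -3*Y)
P = 4 (P = -(1 - 1*5)*1 = -(1 - 5)*1 = -1*(-4)*1 = 4*1 = 4)
J(g) = 1/6
O(w) = w**2 - 17*w/6 (O(w) = (w**2 + w/6) - 3*w = w**2 - 17*w/6)
O(P)**2 = ((1/6)*4*(-17 + 6*4))**2 = ((1/6)*4*(-17 + 24))**2 = ((1/6)*4*7)**2 = (14/3)**2 = 196/9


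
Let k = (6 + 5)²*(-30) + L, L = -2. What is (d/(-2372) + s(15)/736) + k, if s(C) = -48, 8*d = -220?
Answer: -396300635/109112 ≈ -3632.1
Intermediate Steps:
d = -55/2 (d = (⅛)*(-220) = -55/2 ≈ -27.500)
k = -3632 (k = (6 + 5)²*(-30) - 2 = 11²*(-30) - 2 = 121*(-30) - 2 = -3630 - 2 = -3632)
(d/(-2372) + s(15)/736) + k = (-55/2/(-2372) - 48/736) - 3632 = (-55/2*(-1/2372) - 48*1/736) - 3632 = (55/4744 - 3/46) - 3632 = -5851/109112 - 3632 = -396300635/109112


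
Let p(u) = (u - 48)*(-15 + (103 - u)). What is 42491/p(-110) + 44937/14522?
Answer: 394377403/227153124 ≈ 1.7362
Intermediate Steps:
p(u) = (-48 + u)*(88 - u)
42491/p(-110) + 44937/14522 = 42491/(-4224 - 1*(-110)² + 136*(-110)) + 44937/14522 = 42491/(-4224 - 1*12100 - 14960) + 44937*(1/14522) = 42491/(-4224 - 12100 - 14960) + 44937/14522 = 42491/(-31284) + 44937/14522 = 42491*(-1/31284) + 44937/14522 = -42491/31284 + 44937/14522 = 394377403/227153124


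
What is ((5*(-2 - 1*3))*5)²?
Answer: 15625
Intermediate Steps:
((5*(-2 - 1*3))*5)² = ((5*(-2 - 3))*5)² = ((5*(-5))*5)² = (-25*5)² = (-125)² = 15625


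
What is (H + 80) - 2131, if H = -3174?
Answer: -5225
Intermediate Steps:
(H + 80) - 2131 = (-3174 + 80) - 2131 = -3094 - 2131 = -5225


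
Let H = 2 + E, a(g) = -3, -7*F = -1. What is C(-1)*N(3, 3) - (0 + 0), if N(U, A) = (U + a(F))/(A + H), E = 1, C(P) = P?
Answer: 0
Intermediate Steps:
F = ⅐ (F = -⅐*(-1) = ⅐ ≈ 0.14286)
H = 3 (H = 2 + 1 = 3)
N(U, A) = (-3 + U)/(3 + A) (N(U, A) = (U - 3)/(A + 3) = (-3 + U)/(3 + A))
C(-1)*N(3, 3) - (0 + 0) = -(-3 + 3)/(3 + 3) - (0 + 0) = -0/6 - 1*0 = -0/6 + 0 = -1*0 + 0 = 0 + 0 = 0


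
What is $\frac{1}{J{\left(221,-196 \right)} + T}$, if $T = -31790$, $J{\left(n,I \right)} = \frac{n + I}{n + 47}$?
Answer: $- \frac{268}{8519695} \approx -3.1457 \cdot 10^{-5}$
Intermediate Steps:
$J{\left(n,I \right)} = \frac{I + n}{47 + n}$
$\frac{1}{J{\left(221,-196 \right)} + T} = \frac{1}{\frac{-196 + 221}{47 + 221} - 31790} = \frac{1}{\frac{1}{268} \cdot 25 - 31790} = \frac{1}{\frac{25}{268} - 31790} = \frac{1}{- \frac{8519695}{268}} = - \frac{268}{8519695}$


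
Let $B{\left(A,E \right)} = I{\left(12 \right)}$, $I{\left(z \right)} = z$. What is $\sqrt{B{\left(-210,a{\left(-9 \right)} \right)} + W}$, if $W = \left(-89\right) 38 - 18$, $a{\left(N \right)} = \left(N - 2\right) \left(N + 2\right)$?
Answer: $22 i \sqrt{7} \approx 58.207 i$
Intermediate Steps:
$a{\left(N \right)} = \left(-2 + N\right) \left(2 + N\right)$
$B{\left(A,E \right)} = 12$
$W = -3400$ ($W = -3382 - 18 = -3400$)
$\sqrt{B{\left(-210,a{\left(-9 \right)} \right)} + W} = \sqrt{12 - 3400} = \sqrt{-3388} = 22 i \sqrt{7}$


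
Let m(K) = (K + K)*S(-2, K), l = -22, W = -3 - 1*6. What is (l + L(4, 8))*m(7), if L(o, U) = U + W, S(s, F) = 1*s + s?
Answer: 1288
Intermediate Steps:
W = -9 (W = -3 - 6 = -9)
S(s, F) = 2*s (S(s, F) = s + s = 2*s)
L(o, U) = -9 + U (L(o, U) = U - 9 = -9 + U)
m(K) = -8*K (m(K) = (K + K)*(2*(-2)) = (2*K)*(-4) = -8*K)
(l + L(4, 8))*m(7) = (-22 + (-9 + 8))*(-8*7) = (-22 - 1)*(-56) = -23*(-56) = 1288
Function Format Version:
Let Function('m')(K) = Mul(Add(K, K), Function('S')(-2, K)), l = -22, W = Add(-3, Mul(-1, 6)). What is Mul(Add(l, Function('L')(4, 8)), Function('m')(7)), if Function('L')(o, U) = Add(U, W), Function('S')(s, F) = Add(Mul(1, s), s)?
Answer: 1288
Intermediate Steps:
W = -9 (W = Add(-3, -6) = -9)
Function('S')(s, F) = Mul(2, s) (Function('S')(s, F) = Add(s, s) = Mul(2, s))
Function('L')(o, U) = Add(-9, U) (Function('L')(o, U) = Add(U, -9) = Add(-9, U))
Function('m')(K) = Mul(-8, K) (Function('m')(K) = Mul(Add(K, K), Mul(2, -2)) = Mul(Mul(2, K), -4) = Mul(-8, K))
Mul(Add(l, Function('L')(4, 8)), Function('m')(7)) = Mul(Add(-22, Add(-9, 8)), Mul(-8, 7)) = Mul(Add(-22, -1), -56) = Mul(-23, -56) = 1288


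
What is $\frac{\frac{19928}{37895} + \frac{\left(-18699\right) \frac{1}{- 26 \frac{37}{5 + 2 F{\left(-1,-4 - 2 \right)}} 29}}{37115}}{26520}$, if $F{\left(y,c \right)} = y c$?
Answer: $\frac{5993085721}{302056885244400} \approx 1.9841 \cdot 10^{-5}$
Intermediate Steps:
$F{\left(y,c \right)} = c y$
$\frac{\frac{19928}{37895} + \frac{\left(-18699\right) \frac{1}{- 26 \frac{37}{5 + 2 F{\left(-1,-4 - 2 \right)}} 29}}{37115}}{26520} = \frac{\frac{19928}{37895} + \frac{\left(-18699\right) \frac{1}{- 26 \frac{37}{5 + 2 \left(-4 - 2\right) \left(-1\right)} 29}}{37115}}{26520} = \left(19928 \cdot \frac{1}{37895} + - \frac{18699}{- 26 \frac{37}{5 + 2 \left(\left(-6\right) \left(-1\right)\right)} 29} \cdot \frac{1}{37115}\right) \frac{1}{26520} = \left(\frac{376}{715} + - \frac{18699}{- 26 \frac{37}{5 + 2 \cdot 6} \cdot 29} \cdot \frac{1}{37115}\right) \frac{1}{26520} = \left(\frac{376}{715} + - \frac{18699}{- 26 \frac{37}{5 + 12} \cdot 29} \cdot \frac{1}{37115}\right) \frac{1}{26520} = \left(\frac{376}{715} + - \frac{18699}{- 26 \cdot \frac{37}{17} \cdot 29} \cdot \frac{1}{37115}\right) \frac{1}{26520} = \left(\frac{376}{715} + - \frac{18699}{- 26 \cdot 37 \cdot \frac{1}{17} \cdot 29} \cdot \frac{1}{37115}\right) \frac{1}{26520} = \left(\frac{376}{715} + - \frac{18699}{\left(-26\right) \frac{37}{17} \cdot 29} \cdot \frac{1}{37115}\right) \frac{1}{26520} = \left(\frac{376}{715} + - \frac{18699}{\left(- \frac{962}{17}\right) 29} \cdot \frac{1}{37115}\right) \frac{1}{26520} = \left(\frac{376}{715} + - \frac{18699}{- \frac{27898}{17}} \cdot \frac{1}{37115}\right) \frac{1}{26520} = \left(\frac{376}{715} + \left(-18699\right) \left(- \frac{17}{27898}\right) \frac{1}{37115}\right) \frac{1}{26520} = \left(\frac{376}{715} + \frac{317883}{27898} \cdot \frac{1}{37115}\right) \frac{1}{26520} = \left(\frac{376}{715} + \frac{317883}{1035434270}\right) \frac{1}{26520} = \frac{5993085721}{11389776970} \cdot \frac{1}{26520} = \frac{5993085721}{302056885244400}$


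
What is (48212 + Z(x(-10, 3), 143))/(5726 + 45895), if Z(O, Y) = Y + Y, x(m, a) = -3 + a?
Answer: 16166/17207 ≈ 0.93950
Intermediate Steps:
Z(O, Y) = 2*Y
(48212 + Z(x(-10, 3), 143))/(5726 + 45895) = (48212 + 2*143)/(5726 + 45895) = (48212 + 286)/51621 = 48498*(1/51621) = 16166/17207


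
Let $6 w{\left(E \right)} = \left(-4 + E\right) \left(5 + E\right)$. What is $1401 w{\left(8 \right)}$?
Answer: $12142$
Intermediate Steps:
$w{\left(E \right)} = \frac{\left(-4 + E\right) \left(5 + E\right)}{6}$
$1401 w{\left(8 \right)} = 1401 \left(- \frac{10}{3} + \frac{1}{6} \cdot 8 + \frac{8^{2}}{6}\right) = 1401 \left(- \frac{10}{3} + \frac{4}{3} + \frac{1}{6} \cdot 64\right) = 1401 \left(- \frac{10}{3} + \frac{4}{3} + \frac{32}{3}\right) = 1401 \cdot \frac{26}{3} = 12142$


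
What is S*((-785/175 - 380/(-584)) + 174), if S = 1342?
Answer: 583463353/2555 ≈ 2.2836e+5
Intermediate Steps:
S*((-785/175 - 380/(-584)) + 174) = 1342*((-785/175 - 380/(-584)) + 174) = 1342*((-785*1/175 - 380*(-1/584)) + 174) = 1342*((-157/35 + 95/146) + 174) = 1342*(-19597/5110 + 174) = 1342*(869543/5110) = 583463353/2555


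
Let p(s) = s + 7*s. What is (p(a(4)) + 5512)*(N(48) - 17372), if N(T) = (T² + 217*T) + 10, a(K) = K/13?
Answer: -332775696/13 ≈ -2.5598e+7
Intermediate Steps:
a(K) = K/13 (a(K) = K*(1/13) = K/13)
N(T) = 10 + T² + 217*T
p(s) = 8*s
(p(a(4)) + 5512)*(N(48) - 17372) = (8*((1/13)*4) + 5512)*((10 + 48² + 217*48) - 17372) = (8*(4/13) + 5512)*((10 + 2304 + 10416) - 17372) = (32/13 + 5512)*(12730 - 17372) = (71688/13)*(-4642) = -332775696/13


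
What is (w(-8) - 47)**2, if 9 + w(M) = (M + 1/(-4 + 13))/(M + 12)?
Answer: 4355569/1296 ≈ 3360.8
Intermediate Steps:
w(M) = -9 + (1/9 + M)/(12 + M) (w(M) = -9 + (M + 1/(-4 + 13))/(M + 12) = -9 + (M + 1/9)/(12 + M) = -9 + (1/9 + M)/(12 + M))
(w(-8) - 47)**2 = ((-971 - 72*(-8))/(9*(12 - 8)) - 47)**2 = ((1/9)*(-971 + 576)/4 - 47)**2 = ((1/9)*(1/4)*(-395) - 47)**2 = (-395/36 - 47)**2 = (-2087/36)**2 = 4355569/1296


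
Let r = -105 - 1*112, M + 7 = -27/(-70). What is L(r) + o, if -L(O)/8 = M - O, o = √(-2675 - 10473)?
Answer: -58908/35 + 2*I*√3287 ≈ -1683.1 + 114.66*I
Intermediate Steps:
M = -463/70 (M = -7 - 27/(-70) = -7 - 27*(-1/70) = -7 + 27/70 = -463/70 ≈ -6.6143)
o = 2*I*√3287 (o = √(-13148) = 2*I*√3287 ≈ 114.66*I)
r = -217 (r = -105 - 112 = -217)
L(O) = 1852/35 + 8*O (L(O) = -8*(-463/70 - O) = 1852/35 + 8*O)
L(r) + o = (1852/35 + 8*(-217)) + 2*I*√3287 = (1852/35 - 1736) + 2*I*√3287 = -58908/35 + 2*I*√3287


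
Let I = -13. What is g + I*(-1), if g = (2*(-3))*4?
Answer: -11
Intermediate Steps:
g = -24 (g = -6*4 = -24)
g + I*(-1) = -24 - 13*(-1) = -24 + 13 = -11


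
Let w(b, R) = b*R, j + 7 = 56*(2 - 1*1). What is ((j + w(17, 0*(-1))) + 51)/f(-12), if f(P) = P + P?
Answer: -25/6 ≈ -4.1667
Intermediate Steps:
j = 49 (j = -7 + 56*(2 - 1*1) = -7 + 56*(2 - 1) = -7 + 56*1 = -7 + 56 = 49)
w(b, R) = R*b
f(P) = 2*P
((j + w(17, 0*(-1))) + 51)/f(-12) = ((49 + (0*(-1))*17) + 51)/((2*(-12))) = ((49 + 0*17) + 51)/(-24) = ((49 + 0) + 51)*(-1/24) = (49 + 51)*(-1/24) = 100*(-1/24) = -25/6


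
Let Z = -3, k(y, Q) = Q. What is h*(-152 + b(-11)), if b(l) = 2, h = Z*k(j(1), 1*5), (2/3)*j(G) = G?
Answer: 2250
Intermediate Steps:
j(G) = 3*G/2
h = -15 (h = -3*5 = -15)
h*(-152 + b(-11)) = -15*(-152 + 2) = -15*(-150) = 2250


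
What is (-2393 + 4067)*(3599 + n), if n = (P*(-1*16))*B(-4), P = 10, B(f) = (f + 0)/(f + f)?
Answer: 5890806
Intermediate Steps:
B(f) = 1/2 (B(f) = f/((2*f)) = f*(1/(2*f)) = 1/2)
n = -80 (n = (10*(-1*16))*(1/2) = (10*(-16))*(1/2) = -160*1/2 = -80)
(-2393 + 4067)*(3599 + n) = (-2393 + 4067)*(3599 - 80) = 1674*3519 = 5890806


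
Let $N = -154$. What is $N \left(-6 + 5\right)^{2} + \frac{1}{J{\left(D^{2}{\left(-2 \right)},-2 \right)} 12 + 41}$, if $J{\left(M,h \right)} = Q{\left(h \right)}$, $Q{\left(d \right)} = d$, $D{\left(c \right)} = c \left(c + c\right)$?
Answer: $- \frac{2617}{17} \approx -153.94$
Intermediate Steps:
$D{\left(c \right)} = 2 c^{2}$ ($D{\left(c \right)} = c 2 c = 2 c^{2}$)
$J{\left(M,h \right)} = h$
$N \left(-6 + 5\right)^{2} + \frac{1}{J{\left(D^{2}{\left(-2 \right)},-2 \right)} 12 + 41} = - 154 \left(-6 + 5\right)^{2} + \frac{1}{\left(-2\right) 12 + 41} = - 154 \left(-1\right)^{2} + \frac{1}{-24 + 41} = \left(-154\right) 1 + \frac{1}{17} = -154 + \frac{1}{17} = - \frac{2617}{17}$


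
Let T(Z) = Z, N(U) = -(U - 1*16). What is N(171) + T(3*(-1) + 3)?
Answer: -155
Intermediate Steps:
N(U) = 16 - U (N(U) = -(U - 16) = -(-16 + U) = 16 - U)
N(171) + T(3*(-1) + 3) = (16 - 1*171) + (3*(-1) + 3) = (16 - 171) + (-3 + 3) = -155 + 0 = -155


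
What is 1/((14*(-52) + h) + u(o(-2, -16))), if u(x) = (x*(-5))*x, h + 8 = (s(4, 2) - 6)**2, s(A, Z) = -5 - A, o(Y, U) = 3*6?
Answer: -1/2131 ≈ -0.00046926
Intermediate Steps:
o(Y, U) = 18
h = 217 (h = -8 + ((-5 - 1*4) - 6)**2 = -8 + ((-5 - 4) - 6)**2 = -8 + (-9 - 6)**2 = -8 + (-15)**2 = -8 + 225 = 217)
u(x) = -5*x**2 (u(x) = (-5*x)*x = -5*x**2)
1/((14*(-52) + h) + u(o(-2, -16))) = 1/((14*(-52) + 217) - 5*18**2) = 1/((-728 + 217) - 5*324) = 1/(-511 - 1620) = 1/(-2131) = -1/2131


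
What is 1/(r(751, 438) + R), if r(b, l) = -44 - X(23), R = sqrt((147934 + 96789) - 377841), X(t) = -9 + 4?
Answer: -39/134639 - I*sqrt(133118)/134639 ≈ -0.00028966 - 0.0027099*I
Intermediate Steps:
X(t) = -5
R = I*sqrt(133118) (R = sqrt(244723 - 377841) = sqrt(-133118) = I*sqrt(133118) ≈ 364.85*I)
r(b, l) = -39 (r(b, l) = -44 - 1*(-5) = -44 + 5 = -39)
1/(r(751, 438) + R) = 1/(-39 + I*sqrt(133118))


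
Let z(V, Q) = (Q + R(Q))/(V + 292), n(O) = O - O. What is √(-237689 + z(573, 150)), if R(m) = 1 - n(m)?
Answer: I*√177844721410/865 ≈ 487.53*I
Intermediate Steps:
n(O) = 0
R(m) = 1 (R(m) = 1 - 1*0 = 1 + 0 = 1)
z(V, Q) = (1 + Q)/(292 + V) (z(V, Q) = (Q + 1)/(V + 292) = (1 + Q)/(292 + V))
√(-237689 + z(573, 150)) = √(-237689 + (1 + 150)/(292 + 573)) = √(-237689 + 151/865) = √(-205600834/865) = I*√177844721410/865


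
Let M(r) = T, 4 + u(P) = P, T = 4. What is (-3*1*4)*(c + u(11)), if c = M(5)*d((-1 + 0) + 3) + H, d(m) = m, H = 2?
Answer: -204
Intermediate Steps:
u(P) = -4 + P
M(r) = 4
c = 10 (c = 4*((-1 + 0) + 3) + 2 = 4*(-1 + 3) + 2 = 4*2 + 2 = 8 + 2 = 10)
(-3*1*4)*(c + u(11)) = (-3*1*4)*(10 + (-4 + 11)) = (-3*4)*(10 + 7) = -12*17 = -204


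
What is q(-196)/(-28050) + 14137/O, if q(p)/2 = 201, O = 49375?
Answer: 2511294/9233125 ≈ 0.27199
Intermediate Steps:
q(p) = 402 (q(p) = 2*201 = 402)
q(-196)/(-28050) + 14137/O = 402/(-28050) + 14137/49375 = 402*(-1/28050) + 14137*(1/49375) = -67/4675 + 14137/49375 = 2511294/9233125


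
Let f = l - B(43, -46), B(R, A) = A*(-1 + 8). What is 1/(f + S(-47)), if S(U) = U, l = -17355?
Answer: -1/17080 ≈ -5.8548e-5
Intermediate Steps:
B(R, A) = 7*A (B(R, A) = A*7 = 7*A)
f = -17033 (f = -17355 - 7*(-46) = -17355 - 1*(-322) = -17355 + 322 = -17033)
1/(f + S(-47)) = 1/(-17033 - 47) = 1/(-17080) = -1/17080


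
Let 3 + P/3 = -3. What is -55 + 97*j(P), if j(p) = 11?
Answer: 1012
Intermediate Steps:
P = -18 (P = -9 + 3*(-3) = -9 - 9 = -18)
-55 + 97*j(P) = -55 + 97*11 = -55 + 1067 = 1012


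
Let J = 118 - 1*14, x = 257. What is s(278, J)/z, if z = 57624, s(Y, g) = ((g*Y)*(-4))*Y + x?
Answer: -1530947/2744 ≈ -557.92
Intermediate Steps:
J = 104 (J = 118 - 14 = 104)
s(Y, g) = 257 - 4*g*Y**2 (s(Y, g) = ((g*Y)*(-4))*Y + 257 = ((Y*g)*(-4))*Y + 257 = (-4*Y*g)*Y + 257 = -4*g*Y**2 + 257 = 257 - 4*g*Y**2)
s(278, J)/z = (257 - 4*104*278**2)/57624 = (257 - 4*104*77284)*(1/57624) = (257 - 32150144)*(1/57624) = -32149887*1/57624 = -1530947/2744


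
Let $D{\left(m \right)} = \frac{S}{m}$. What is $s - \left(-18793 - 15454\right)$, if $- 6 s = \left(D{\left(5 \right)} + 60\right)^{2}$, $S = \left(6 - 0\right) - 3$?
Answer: $\frac{1681747}{50} \approx 33635.0$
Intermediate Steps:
$S = 3$ ($S = \left(6 + 0\right) - 3 = 6 - 3 = 3$)
$D{\left(m \right)} = \frac{3}{m}$
$s = - \frac{30603}{50}$ ($s = - \frac{\left(\frac{3}{5} + 60\right)^{2}}{6} = - \frac{\left(\frac{303}{5}\right)^{2}}{6} = \left(- \frac{1}{6}\right) \frac{91809}{25} = - \frac{30603}{50} \approx -612.06$)
$s - \left(-18793 - 15454\right) = - \frac{30603}{50} - \left(-18793 - 15454\right) = - \frac{30603}{50} - -34247 = - \frac{30603}{50} + 34247 = \frac{1681747}{50}$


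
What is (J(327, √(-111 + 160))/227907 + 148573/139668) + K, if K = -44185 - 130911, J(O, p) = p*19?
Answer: -1857834010041847/10610438292 ≈ -1.7510e+5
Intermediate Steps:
J(O, p) = 19*p
K = -175096
(J(327, √(-111 + 160))/227907 + 148573/139668) + K = ((19*√(-111 + 160))/227907 + 148573/139668) - 175096 = ((19*√49)*(1/227907) + 148573*(1/139668)) - 175096 = ((19*7)*(1/227907) + 148573/139668) - 175096 = (133*(1/227907) + 148573/139668) - 175096 = (133/227907 + 148573/139668) - 175096 = 11293134185/10610438292 - 175096 = -1857834010041847/10610438292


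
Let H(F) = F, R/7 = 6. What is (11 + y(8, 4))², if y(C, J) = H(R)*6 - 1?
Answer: 68644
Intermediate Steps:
R = 42 (R = 7*6 = 42)
y(C, J) = 251 (y(C, J) = 42*6 - 1 = 252 - 1 = 251)
(11 + y(8, 4))² = (11 + 251)² = 262² = 68644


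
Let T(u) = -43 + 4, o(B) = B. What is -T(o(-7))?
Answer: 39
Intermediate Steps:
T(u) = -39
-T(o(-7)) = -1*(-39) = 39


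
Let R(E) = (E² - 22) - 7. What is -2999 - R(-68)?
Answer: -7594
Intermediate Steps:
R(E) = -29 + E² (R(E) = (-22 + E²) - 7 = -29 + E²)
-2999 - R(-68) = -2999 - (-29 + (-68)²) = -2999 - (-29 + 4624) = -2999 - 1*4595 = -2999 - 4595 = -7594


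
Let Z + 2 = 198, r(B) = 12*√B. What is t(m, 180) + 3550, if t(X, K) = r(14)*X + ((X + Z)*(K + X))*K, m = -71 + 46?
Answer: 4774450 - 300*√14 ≈ 4.7733e+6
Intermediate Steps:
Z = 196 (Z = -2 + 198 = 196)
m = -25
t(X, K) = 12*X*√14 + K*(196 + X)*(K + X) (t(X, K) = (12*√14)*X + ((X + 196)*(K + X))*K = 12*X*√14 + ((196 + X)*(K + X))*K = 12*X*√14 + K*(196 + X)*(K + X))
t(m, 180) + 3550 = (196*180² + 180*(-25)² - 25*180² + 12*(-25)*√14 + 196*180*(-25)) + 3550 = (196*32400 + 180*625 - 25*32400 - 300*√14 - 882000) + 3550 = (6350400 + 112500 - 810000 - 300*√14 - 882000) + 3550 = (4770900 - 300*√14) + 3550 = 4774450 - 300*√14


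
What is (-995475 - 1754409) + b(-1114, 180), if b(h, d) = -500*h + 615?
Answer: -2192269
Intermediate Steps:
b(h, d) = 615 - 500*h
(-995475 - 1754409) + b(-1114, 180) = (-995475 - 1754409) + (615 - 500*(-1114)) = -2749884 + (615 + 557000) = -2749884 + 557615 = -2192269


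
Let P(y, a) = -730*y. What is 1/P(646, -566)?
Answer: -1/471580 ≈ -2.1205e-6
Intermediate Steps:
1/P(646, -566) = 1/(-730*646) = 1/(-471580) = -1/471580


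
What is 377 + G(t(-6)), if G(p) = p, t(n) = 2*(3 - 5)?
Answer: 373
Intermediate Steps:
t(n) = -4 (t(n) = 2*(-2) = -4)
377 + G(t(-6)) = 377 - 4 = 373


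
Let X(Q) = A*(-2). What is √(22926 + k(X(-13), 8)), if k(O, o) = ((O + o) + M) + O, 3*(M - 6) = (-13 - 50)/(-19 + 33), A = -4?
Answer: 3*√10202/2 ≈ 151.51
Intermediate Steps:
M = 9/2 (M = 6 + ((-13 - 50)/(-19 + 33))/3 = 6 + (-63/14)/3 = 6 + (-63*1/14)/3 = 6 + (⅓)*(-9/2) = 6 - 3/2 = 9/2 ≈ 4.5000)
X(Q) = 8 (X(Q) = -4*(-2) = 8)
k(O, o) = 9/2 + o + 2*O (k(O, o) = ((O + o) + 9/2) + O = (9/2 + O + o) + O = 9/2 + o + 2*O)
√(22926 + k(X(-13), 8)) = √(22926 + (9/2 + 8 + 2*8)) = √(22926 + (9/2 + 8 + 16)) = √(22926 + 57/2) = √(45909/2) = 3*√10202/2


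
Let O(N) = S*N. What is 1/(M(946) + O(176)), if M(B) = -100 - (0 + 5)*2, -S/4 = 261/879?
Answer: -293/93478 ≈ -0.0031344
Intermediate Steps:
S = -348/293 (S = -1044/879 = -4*87/293 = -348/293 ≈ -1.1877)
O(N) = -348*N/293
M(B) = -110 (M(B) = -100 - 5*2 = -100 - 1*10 = -100 - 10 = -110)
1/(M(946) + O(176)) = 1/(-110 - 348/293*176) = 1/(-110 - 61248/293) = 1/(-93478/293) = -293/93478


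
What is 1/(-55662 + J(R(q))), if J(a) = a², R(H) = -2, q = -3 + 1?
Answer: -1/55658 ≈ -1.7967e-5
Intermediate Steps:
q = -2
1/(-55662 + J(R(q))) = 1/(-55662 + (-2)²) = 1/(-55662 + 4) = 1/(-55658) = -1/55658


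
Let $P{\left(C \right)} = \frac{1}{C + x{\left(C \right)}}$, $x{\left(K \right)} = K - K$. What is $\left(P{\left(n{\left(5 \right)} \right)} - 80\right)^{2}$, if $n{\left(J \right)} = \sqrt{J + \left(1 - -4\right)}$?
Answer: $\frac{\left(800 - \sqrt{10}\right)^{2}}{100} \approx 6349.5$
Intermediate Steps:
$x{\left(K \right)} = 0$
$n{\left(J \right)} = \sqrt{5 + J}$ ($n{\left(J \right)} = \sqrt{J + \left(1 + 4\right)} = \sqrt{J + 5} = \sqrt{5 + J}$)
$P{\left(C \right)} = \frac{1}{C}$ ($P{\left(C \right)} = \frac{1}{C + 0} = \frac{1}{C}$)
$\left(P{\left(n{\left(5 \right)} \right)} - 80\right)^{2} = \left(\frac{1}{\sqrt{5 + 5}} - 80\right)^{2} = \left(\frac{1}{\sqrt{10}} - 80\right)^{2} = \left(\frac{\sqrt{10}}{10} - 80\right)^{2} = \left(-80 + \frac{\sqrt{10}}{10}\right)^{2}$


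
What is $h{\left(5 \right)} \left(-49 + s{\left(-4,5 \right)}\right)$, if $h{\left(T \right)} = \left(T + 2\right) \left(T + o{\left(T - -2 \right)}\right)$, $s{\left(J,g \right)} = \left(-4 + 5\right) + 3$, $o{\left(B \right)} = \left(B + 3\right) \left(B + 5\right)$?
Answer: $-39375$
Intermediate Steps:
$o{\left(B \right)} = \left(3 + B\right) \left(5 + B\right)$
$s{\left(J,g \right)} = 4$ ($s{\left(J,g \right)} = 1 + 3 = 4$)
$h{\left(T \right)} = \left(2 + T\right) \left(31 + \left(2 + T\right)^{2} + 9 T\right)$ ($h{\left(T \right)} = \left(T + 2\right) \left(T + \left(15 + \left(T - -2\right)^{2} + 8 \left(T - -2\right)\right)\right) = \left(2 + T\right) \left(T + \left(15 + \left(T + 2\right)^{2} + 8 \left(T + 2\right)\right)\right) = \left(2 + T\right) \left(T + \left(15 + \left(2 + T\right)^{2} + 8 \left(2 + T\right)\right)\right) = \left(2 + T\right) \left(T + \left(15 + \left(2 + T\right)^{2} + \left(16 + 8 T\right)\right)\right) = \left(2 + T\right) \left(T + \left(31 + \left(2 + T\right)^{2} + 8 T\right)\right) = \left(2 + T\right) \left(31 + \left(2 + T\right)^{2} + 9 T\right)$)
$h{\left(5 \right)} \left(-49 + s{\left(-4,5 \right)}\right) = \left(70 + 5^{3} + 15 \cdot 5^{2} + 61 \cdot 5\right) \left(-49 + 4\right) = \left(70 + 125 + 15 \cdot 25 + 305\right) \left(-45\right) = \left(70 + 125 + 375 + 305\right) \left(-45\right) = 875 \left(-45\right) = -39375$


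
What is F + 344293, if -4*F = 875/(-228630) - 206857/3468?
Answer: 12133240070121/35239504 ≈ 3.4431e+5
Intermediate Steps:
F = 525519449/35239504 (F = -(875/(-228630) - 206857/3468)/4 = -(875*(-1/228630) - 206857*1/3468)/4 = -(-175/45726 - 206857/3468)/4 = -¼*(-525519449/8809876) = 525519449/35239504 ≈ 14.913)
F + 344293 = 525519449/35239504 + 344293 = 12133240070121/35239504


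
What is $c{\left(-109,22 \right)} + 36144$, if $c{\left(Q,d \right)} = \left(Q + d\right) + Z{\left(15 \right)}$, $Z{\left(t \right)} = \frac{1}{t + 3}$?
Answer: $\frac{649027}{18} \approx 36057.0$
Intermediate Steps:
$Z{\left(t \right)} = \frac{1}{3 + t}$
$c{\left(Q,d \right)} = \frac{1}{18} + Q + d$ ($c{\left(Q,d \right)} = \left(Q + d\right) + \frac{1}{3 + 15} = \left(Q + d\right) + \frac{1}{18} = \frac{1}{18} + Q + d$)
$c{\left(-109,22 \right)} + 36144 = \left(\frac{1}{18} - 109 + 22\right) + 36144 = - \frac{1565}{18} + 36144 = \frac{649027}{18}$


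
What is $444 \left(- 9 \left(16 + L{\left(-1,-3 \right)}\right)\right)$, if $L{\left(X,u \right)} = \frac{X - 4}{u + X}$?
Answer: $-68931$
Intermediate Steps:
$L{\left(X,u \right)} = \frac{-4 + X}{X + u}$
$444 \left(- 9 \left(16 + L{\left(-1,-3 \right)}\right)\right) = 444 \left(- 9 \left(16 + \frac{-4 - 1}{-1 - 3}\right)\right) = 444 \left(- 9 \left(16 + \frac{1}{-4} \left(-5\right)\right)\right) = 444 \left(- 9 \left(16 - - \frac{5}{4}\right)\right) = 444 \left(- 9 \left(16 + \frac{5}{4}\right)\right) = 444 \left(\left(-9\right) \frac{69}{4}\right) = 444 \left(- \frac{621}{4}\right) = -68931$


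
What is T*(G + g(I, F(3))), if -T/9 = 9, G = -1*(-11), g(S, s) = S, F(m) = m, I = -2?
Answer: -729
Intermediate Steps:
G = 11
T = -81 (T = -9*9 = -81)
T*(G + g(I, F(3))) = -81*(11 - 2) = -81*9 = -729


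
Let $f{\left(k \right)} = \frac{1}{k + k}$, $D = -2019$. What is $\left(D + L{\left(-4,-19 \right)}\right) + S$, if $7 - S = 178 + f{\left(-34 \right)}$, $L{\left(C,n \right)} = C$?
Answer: $- \frac{149191}{68} \approx -2194.0$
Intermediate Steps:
$f{\left(k \right)} = \frac{1}{2 k}$
$S = - \frac{11627}{68}$ ($S = 7 - \left(178 + \frac{1}{2 \left(-34\right)}\right) = 7 - \left(178 + \frac{1}{2} \left(- \frac{1}{34}\right)\right) = 7 - \left(178 - \frac{1}{68}\right) = 7 - \frac{12103}{68} = - \frac{11627}{68} \approx -170.99$)
$\left(D + L{\left(-4,-19 \right)}\right) + S = \left(-2019 - 4\right) - \frac{11627}{68} = -2023 - \frac{11627}{68} = - \frac{149191}{68}$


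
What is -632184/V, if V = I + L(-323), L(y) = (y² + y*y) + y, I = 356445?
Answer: -52682/47065 ≈ -1.1193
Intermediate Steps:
L(y) = y + 2*y² (L(y) = (y² + y²) + y = 2*y² + y = y + 2*y²)
V = 564780 (V = 356445 - 323*(1 + 2*(-323)) = 356445 - 323*(1 - 646) = 356445 - 323*(-645) = 356445 + 208335 = 564780)
-632184/V = -632184/564780 = -632184*1/564780 = -52682/47065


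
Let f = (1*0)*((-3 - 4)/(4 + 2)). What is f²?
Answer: 0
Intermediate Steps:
f = 0 (f = 0*(-7/6) = 0)
f² = 0² = 0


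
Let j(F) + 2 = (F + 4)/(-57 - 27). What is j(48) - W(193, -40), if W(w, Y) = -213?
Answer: 4418/21 ≈ 210.38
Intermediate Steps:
j(F) = -43/21 - F/84 (j(F) = -2 + (F + 4)/(-57 - 27) = -2 + (4 + F)/(-84) = -2 + (4 + F)*(-1/84) = -2 + (-1/21 - F/84) = -43/21 - F/84)
j(48) - W(193, -40) = (-43/21 - 1/84*48) - 1*(-213) = (-43/21 - 4/7) + 213 = -55/21 + 213 = 4418/21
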